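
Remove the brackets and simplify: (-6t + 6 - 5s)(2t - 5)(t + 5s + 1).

-12t³ - 70st² + 30t² + 225st + 12t - 125s - 30 - 50s²t + 125s²

(-6t + 6 - 5s)(2t - 5)(t + 5s + 1)
= (-12t² + 30t + 12t - 30 - 10st + 25s)(t + 5s + 1)    [distributive law]
= (-12t² + 42t - 30 - 10st + 25s)(t + 5s + 1)    [combine like terms]
= -12t³ - 60st² - 12t² + 42t² + 210st + 42t - 30t - 150s - 30 - 10st² - 50s²t - 10st + 25st + 125s² + 25s    [distributive law]
= -12t³ - 70st² + 30t² + 225st + 12t - 125s - 30 - 50s²t + 125s²    [combine like terms]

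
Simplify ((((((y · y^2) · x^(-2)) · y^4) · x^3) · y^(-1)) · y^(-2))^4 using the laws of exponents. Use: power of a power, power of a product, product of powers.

x^4y^16

((((((y · y^2) · x^(-2)) · y^4) · x^3) · y^(-1)) · y^(-2))^4
= ((((((y · y^2) · x^(-2)) · y^4) · x^3) · y^(-1))^4) · ((y^(-2))^4)    [power of a product]
= ((((((y · y^2) · x^(-2)) · y^4) · x^3)^4) · ((y^(-1))^4)) · ((y^(-2))^4)    [power of a product]
= ((((((y · y^2) · x^(-2)) · y^4)^4) · ((x^3)^4)) · ((y^(-1))^4)) · ((y^(-2))^4)    [power of a product]
= ((((((y · y^2) · x^(-2))^4) · ((y^4)^4)) · ((x^3)^4)) · ((y^(-1))^4)) · ((y^(-2))^4)    [power of a product]
= ((((((y · y^2)^4) · ((x^(-2))^4)) · ((y^4)^4)) · ((x^3)^4)) · ((y^(-1))^4)) · ((y^(-2))^4)    [power of a product]
= ((((((y^4) · ((y^2)^4)) · ((x^(-2))^4)) · ((y^4)^4)) · ((x^3)^4)) · ((y^(-1))^4)) · ((y^(-2))^4)    [power of a product]
= (((((y^4 · y^8) · ((x^(-2))^4)) · ((y^4)^4)) · ((x^3)^4)) · ((y^(-1))^4)) · ((y^(-2))^4)    [power of a power]
= ((((y^12 · ((x^(-2))^4)) · ((y^4)^4)) · ((x^3)^4)) · ((y^(-1))^4)) · ((y^(-2))^4)    [product of powers]
= ((((y^12 · x^(-8)) · ((y^4)^4)) · ((x^3)^4)) · ((y^(-1))^4)) · ((y^(-2))^4)    [power of a power]
= ((((y^12 · x^(-8)) · y^16) · ((x^3)^4)) · ((y^(-1))^4)) · ((y^(-2))^4)    [power of a power]
= ((((y^12 · x^(-8)) · y^16) · x^12) · ((y^(-1))^4)) · ((y^(-2))^4)    [power of a power]
= ((((y^12 · x^(-8)) · y^16) · x^12) · y^(-4)) · ((y^(-2))^4)    [power of a power]
= ((((y^12 · x^(-8)) · y^16) · x^12) · y^(-4)) · y^(-8)    [power of a power]
= x^4y^16    [product of powers]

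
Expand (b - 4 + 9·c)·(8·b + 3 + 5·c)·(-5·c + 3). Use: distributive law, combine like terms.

(b - 4 + 9·c)·(8·b + 3 + 5·c)·(-5·c + 3)
= (8·b^2 + 3·b + 5·b·c - 32·b - 12 - 20·c + 72·b·c + 27·c + 45·c^2)·(-5·c + 3)    [distributive law]
= (8·b^2 - 29·b + 77·b·c - 12 + 7·c + 45·c^2)·(-5·c + 3)    [combine like terms]
= -40·b^2·c + 24·b^2 + 145·b·c - 87·b - 385·b·c^2 + 231·b·c + 60·c - 36 - 35·c^2 + 21·c - 225·c^3 + 135·c^2    [distributive law]
= -40·b^2·c + 24·b^2 + 376·b·c - 87·b - 385·b·c^2 + 81·c - 36 + 100·c^2 - 225·c^3    [combine like terms]

-40·b^2·c + 24·b^2 + 376·b·c - 87·b - 385·b·c^2 + 81·c - 36 + 100·c^2 - 225·c^3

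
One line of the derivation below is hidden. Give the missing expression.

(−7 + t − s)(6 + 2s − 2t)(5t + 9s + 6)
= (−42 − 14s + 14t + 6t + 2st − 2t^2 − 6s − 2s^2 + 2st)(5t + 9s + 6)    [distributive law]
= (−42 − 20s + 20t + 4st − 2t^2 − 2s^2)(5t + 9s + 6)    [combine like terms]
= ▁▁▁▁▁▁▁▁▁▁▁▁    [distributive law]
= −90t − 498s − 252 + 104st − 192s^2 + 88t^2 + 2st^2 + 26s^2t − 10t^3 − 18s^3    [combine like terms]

Applying distributive law to the line above:

−210t − 378s − 252 − 100st − 180s^2 − 120s + 100t^2 + 180st + 120t + 20st^2 + 36s^2t + 24st − 10t^3 − 18st^2 − 12t^2 − 10s^2t − 18s^3 − 12s^2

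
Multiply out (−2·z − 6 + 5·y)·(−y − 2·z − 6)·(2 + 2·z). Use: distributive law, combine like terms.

−64·y·z − 16·y·z^2 + 56·z^2 + 8·z^3 + 120·z − 48·y + 72 − 10·y^2 − 10·y^2·z

(−2·z − 6 + 5·y)·(−y − 2·z − 6)·(2 + 2·z)
= (2·y·z + 4·z^2 + 12·z + 6·y + 12·z + 36 − 5·y^2 − 10·y·z − 30·y)·(2 + 2·z)    [distributive law]
= (−8·y·z + 4·z^2 + 24·z − 24·y + 36 − 5·y^2)·(2 + 2·z)    [combine like terms]
= −16·y·z − 16·y·z^2 + 8·z^2 + 8·z^3 + 48·z + 48·z^2 − 48·y − 48·y·z + 72 + 72·z − 10·y^2 − 10·y^2·z    [distributive law]
= −64·y·z − 16·y·z^2 + 56·z^2 + 8·z^3 + 120·z − 48·y + 72 − 10·y^2 − 10·y^2·z    [combine like terms]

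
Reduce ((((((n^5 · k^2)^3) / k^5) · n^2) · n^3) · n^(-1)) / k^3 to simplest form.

((((((n^5 · k^2)^3) / k^5) · n^2) · n^3) · n^(-1)) / k^3
= (((((((n^5)^3) · ((k^2)^3)) / k^5) · n^2) · n^3) · n^(-1)) / k^3    [power of a product]
= (((((n^15 · ((k^2)^3)) / k^5) · n^2) · n^3) · n^(-1)) / k^3    [power of a power]
= (((((n^15 · k^6) / k^5) · n^2) · n^3) · n^(-1)) / k^3    [power of a power]
= k^(-2)·n^19    [quotient of powers; product of powers]

k^(-2)·n^19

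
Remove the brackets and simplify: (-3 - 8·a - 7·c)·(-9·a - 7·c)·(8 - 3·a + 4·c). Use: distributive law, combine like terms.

216·a + 495·a^2 + 997·a·c + 168·c + 476·c^2 - 216·a^3 - 69·a^2·c + 329·a·c^2 + 196·c^3

(-3 - 8·a - 7·c)·(-9·a - 7·c)·(8 - 3·a + 4·c)
= (27·a + 21·c + 72·a^2 + 56·a·c + 63·a·c + 49·c^2)·(8 - 3·a + 4·c)    [distributive law]
= (27·a + 21·c + 72·a^2 + 119·a·c + 49·c^2)·(8 - 3·a + 4·c)    [combine like terms]
= 216·a - 81·a^2 + 108·a·c + 168·c - 63·a·c + 84·c^2 + 576·a^2 - 216·a^3 + 288·a^2·c + 952·a·c - 357·a^2·c + 476·a·c^2 + 392·c^2 - 147·a·c^2 + 196·c^3    [distributive law]
= 216·a + 495·a^2 + 997·a·c + 168·c + 476·c^2 - 216·a^3 - 69·a^2·c + 329·a·c^2 + 196·c^3    [combine like terms]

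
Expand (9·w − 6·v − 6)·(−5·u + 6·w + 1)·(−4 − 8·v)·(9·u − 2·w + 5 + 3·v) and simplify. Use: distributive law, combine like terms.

1620·u^2·w − 2304·u·w^2 + 2112·u·w + 6300·u·v·w + 3240·u^2·v·w − 4608·u·v·w^2 + 4152·u·v^2·w + 432·w^3 − 1296·w^2 − 3528·v·w^2 + 864·v·w^3 − 1872·v^2·w^2 + 492·w + 1980·v·w + 2424·v^2·w − 3240·u^2·v − 1512·u·v − 1848·u·v^2 − 2160·u^2·v^2 − 720·u·v^3 + 864·v^3·w + 432·v + 456·v^2 + 144·v^3 − 1080·u^2 − 384·u + 120

(9·w − 6·v − 6)·(−5·u + 6·w + 1)·(−4 − 8·v)·(9·u − 2·w + 5 + 3·v)
= (−45·u·w + 54·w^2 + 9·w + 30·u·v − 36·v·w − 6·v + 30·u − 36·w − 6)·(−4 − 8·v)·(9·u − 2·w + 5 + 3·v)    [distributive law]
= (−45·u·w + 54·w^2 − 27·w + 30·u·v − 36·v·w − 6·v + 30·u − 6)·(−4 − 8·v)·(9·u − 2·w + 5 + 3·v)    [combine like terms]
= (180·u·w + 360·u·v·w − 216·w^2 − 432·v·w^2 + 108·w + 216·v·w − 120·u·v − 240·u·v^2 + 144·v·w + 288·v^2·w + 24·v + 48·v^2 − 120·u − 240·u·v + 24 + 48·v)·(9·u − 2·w + 5 + 3·v)    [distributive law]
= (180·u·w + 360·u·v·w − 216·w^2 − 432·v·w^2 + 108·w + 360·v·w − 360·u·v − 240·u·v^2 + 288·v^2·w + 72·v + 48·v^2 − 120·u + 24)·(9·u − 2·w + 5 + 3·v)    [combine like terms]
= 1620·u^2·w − 360·u·w^2 + 900·u·w + 540·u·v·w + 3240·u^2·v·w − 720·u·v·w^2 + 1800·u·v·w + 1080·u·v^2·w − 1944·u·w^2 + 432·w^3 − 1080·w^2 − 648·v·w^2 − 3888·u·v·w^2 + 864·v·w^3 − 2160·v·w^2 − 1296·v^2·w^2 + 972·u·w − 216·w^2 + 540·w + 324·v·w + 3240·u·v·w − 720·v·w^2 + 1800·v·w + 1080·v^2·w − 3240·u^2·v + 720·u·v·w − 1800·u·v − 1080·u·v^2 − 2160·u^2·v^2 + 480·u·v^2·w − 1200·u·v^2 − 720·u·v^3 + 2592·u·v^2·w − 576·v^2·w^2 + 1440·v^2·w + 864·v^3·w + 648·u·v − 144·v·w + 360·v + 216·v^2 + 432·u·v^2 − 96·v^2·w + 240·v^2 + 144·v^3 − 1080·u^2 + 240·u·w − 600·u − 360·u·v + 216·u − 48·w + 120 + 72·v    [distributive law]
= 1620·u^2·w − 2304·u·w^2 + 2112·u·w + 6300·u·v·w + 3240·u^2·v·w − 4608·u·v·w^2 + 4152·u·v^2·w + 432·w^3 − 1296·w^2 − 3528·v·w^2 + 864·v·w^3 − 1872·v^2·w^2 + 492·w + 1980·v·w + 2424·v^2·w − 3240·u^2·v − 1512·u·v − 1848·u·v^2 − 2160·u^2·v^2 − 720·u·v^3 + 864·v^3·w + 432·v + 456·v^2 + 144·v^3 − 1080·u^2 − 384·u + 120    [combine like terms]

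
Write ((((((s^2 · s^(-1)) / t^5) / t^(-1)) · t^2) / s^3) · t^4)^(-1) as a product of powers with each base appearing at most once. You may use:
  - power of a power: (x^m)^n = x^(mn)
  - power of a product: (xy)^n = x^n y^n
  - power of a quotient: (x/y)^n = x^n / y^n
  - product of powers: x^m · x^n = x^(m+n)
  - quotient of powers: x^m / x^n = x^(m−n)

((((((s^2 · s^(-1)) / t^5) / t^(-1)) · t^2) / s^3) · t^4)^(-1)
= ((((((s^2 · s^(-1)) / t^5) / t^(-1)) · t^2) / s^3)^(-1)) · ((t^4)^(-1))    [power of a product]
= ((((((s^2 · s^(-1)) / t^5) / t^(-1)) · t^2)^(-1)) / ((s^3)^(-1))) · ((t^4)^(-1))    [power of a quotient]
= ((((((s^2 · s^(-1)) / t^5) / t^(-1))^(-1)) · ((t^2)^(-1))) / ((s^3)^(-1))) · ((t^4)^(-1))    [power of a product]
= ((((((s^2 · s^(-1)) / t^5)^(-1)) / ((t^(-1))^(-1))) · ((t^2)^(-1))) / ((s^3)^(-1))) · ((t^4)^(-1))    [power of a quotient]
= ((((((s^2 · s^(-1))^(-1)) / ((t^5)^(-1))) / ((t^(-1))^(-1))) · ((t^2)^(-1))) / ((s^3)^(-1))) · ((t^4)^(-1))    [power of a quotient]
= (((((((s^2)^(-1)) · ((s^(-1))^(-1))) / ((t^5)^(-1))) / ((t^(-1))^(-1))) · ((t^2)^(-1))) / ((s^3)^(-1))) · ((t^4)^(-1))    [power of a product]
= (((((s^(-2) · ((s^(-1))^(-1))) / ((t^5)^(-1))) / ((t^(-1))^(-1))) · ((t^2)^(-1))) / ((s^3)^(-1))) · ((t^4)^(-1))    [power of a power]
= (((((s^(-2) · s) / ((t^5)^(-1))) / ((t^(-1))^(-1))) · ((t^2)^(-1))) / ((s^3)^(-1))) · ((t^4)^(-1))    [power of a power]
= ((((s^(-1) / ((t^5)^(-1))) / ((t^(-1))^(-1))) · ((t^2)^(-1))) / ((s^3)^(-1))) · ((t^4)^(-1))    [product of powers]
= ((((s^(-1) / t^(-5)) / ((t^(-1))^(-1))) · ((t^2)^(-1))) / ((s^3)^(-1))) · ((t^4)^(-1))    [power of a power]
= ((((s^(-1) / t^(-5)) / t) · ((t^2)^(-1))) / ((s^3)^(-1))) · ((t^4)^(-1))    [power of a power]
= ((((s^(-1) / t^(-5)) / t) · t^(-2)) / ((s^3)^(-1))) · ((t^4)^(-1))    [power of a power]
= ((((s^(-1) / t^(-5)) / t) · t^(-2)) / s^(-3)) · ((t^4)^(-1))    [power of a power]
= ((((s^(-1) / t^(-5)) / t) · t^(-2)) / s^(-3)) · t^(-4)    [power of a power]
= s^2t^(-2)    [quotient of powers; product of powers]

s^2t^(-2)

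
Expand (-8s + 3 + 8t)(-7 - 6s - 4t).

38s + 48s^2 - 16st - 21 - 68t - 32t^2

(-8s + 3 + 8t)(-7 - 6s - 4t)
= 56s + 48s^2 + 32st - 21 - 18s - 12t - 56t - 48st - 32t^2    [distributive law]
= 38s + 48s^2 - 16st - 21 - 68t - 32t^2    [combine like terms]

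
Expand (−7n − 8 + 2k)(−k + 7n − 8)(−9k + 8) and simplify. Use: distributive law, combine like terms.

(−7n − 8 + 2k)(−k + 7n − 8)(−9k + 8)
= (7kn − 49n^2 + 56n + 8k − 56n + 64 − 2k^2 + 14kn − 16k)(−9k + 8)    [distributive law]
= (21kn − 49n^2 − 8k + 64 − 2k^2)(−9k + 8)    [combine like terms]
= −189k^2n + 168kn + 441kn^2 − 392n^2 + 72k^2 − 64k − 576k + 512 + 18k^3 − 16k^2    [distributive law]
= −189k^2n + 168kn + 441kn^2 − 392n^2 + 56k^2 − 640k + 512 + 18k^3    [combine like terms]

−189k^2n + 168kn + 441kn^2 − 392n^2 + 56k^2 − 640k + 512 + 18k^3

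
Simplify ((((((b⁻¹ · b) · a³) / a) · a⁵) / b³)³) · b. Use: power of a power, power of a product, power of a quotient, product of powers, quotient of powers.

a²¹·b⁻⁸

((((((b⁻¹ · b) · a³) / a) · a⁵) / b³)³) · b
= ((((((b⁻¹ · b) · a³) / a) · a⁵)³) / ((b³)³)) · b    [power of a quotient]
= ((((((b⁻¹ · b) · a³) / a)³) · ((a⁵)³)) / ((b³)³)) · b    [power of a product]
= ((((((b⁻¹ · b) · a³)³) / (a³)) · ((a⁵)³)) / ((b³)³)) · b    [power of a quotient]
= ((((((b⁻¹ · b)³) · ((a³)³)) / (a³)) · ((a⁵)³)) / ((b³)³)) · b    [power of a product]
= (((((((b⁻¹)³) · (b³)) · ((a³)³)) / (a³)) · ((a⁵)³)) / ((b³)³)) · b    [power of a product]
= (((((b⁻³ · (b³)) · ((a³)³)) / (a³)) · ((a⁵)³)) / ((b³)³)) · b    [power of a power]
= ((((b⁰ · ((a³)³)) / (a³)) · ((a⁵)³)) / ((b³)³)) · b    [product of powers]
= ((((b⁰ · a⁹) / (a³)) · ((a⁵)³)) / ((b³)³)) · b    [power of a power]
= ((((b⁰ · a⁹) / a³) · a¹⁵) / ((b³)³)) · b    [power of a power]
= ((((b⁰ · a⁹) / a³) · a¹⁵) / b⁹) · b    [power of a power]
= a²¹·b⁻⁸    [quotient of powers; product of powers]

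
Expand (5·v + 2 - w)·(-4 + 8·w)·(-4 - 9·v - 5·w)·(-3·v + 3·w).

(5·v + 2 - w)·(-4 + 8·w)·(-4 - 9·v - 5·w)·(-3·v + 3·w)
= (-20·v + 40·v·w - 8 + 16·w + 4·w - 8·w²)·(-4 - 9·v - 5·w)·(-3·v + 3·w)    [distributive law]
= (-20·v + 40·v·w - 8 + 20·w - 8·w²)·(-4 - 9·v - 5·w)·(-3·v + 3·w)    [combine like terms]
= (80·v + 180·v² + 100·v·w - 160·v·w - 360·v²·w - 200·v·w² + 32 + 72·v + 40·w - 80·w - 180·v·w - 100·w² + 32·w² + 72·v·w² + 40·w³)·(-3·v + 3·w)    [distributive law]
= (152·v + 180·v² - 240·v·w - 360·v²·w - 128·v·w² + 32 - 40·w - 68·w² + 40·w³)·(-3·v + 3·w)    [combine like terms]
= -456·v² + 456·v·w - 540·v³ + 540·v²·w + 720·v²·w - 720·v·w² + 1080·v³·w - 1080·v²·w² + 384·v²·w² - 384·v·w³ - 96·v + 96·w + 120·v·w - 120·w² + 204·v·w² - 204·w³ - 120·v·w³ + 120·w⁴    [distributive law]
= -456·v² + 576·v·w - 540·v³ + 1260·v²·w - 516·v·w² + 1080·v³·w - 696·v²·w² - 504·v·w³ - 96·v + 96·w - 120·w² - 204·w³ + 120·w⁴    [combine like terms]

-456·v² + 576·v·w - 540·v³ + 1260·v²·w - 516·v·w² + 1080·v³·w - 696·v²·w² - 504·v·w³ - 96·v + 96·w - 120·w² - 204·w³ + 120·w⁴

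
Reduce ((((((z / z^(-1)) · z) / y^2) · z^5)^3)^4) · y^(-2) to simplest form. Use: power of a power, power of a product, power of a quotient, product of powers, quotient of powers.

((((((z / z^(-1)) · z) / y^2) · z^5)^3)^4) · y^(-2)
= (((((z / z^(-1)) · z) / y^2) · z^5)^12) · y^(-2)    [power of a power]
= (((((z / z^(-1)) · z) / y^2)^12) · ((z^5)^12)) · y^(-2)    [power of a product]
= (((((z / z^(-1)) · z)^12) / ((y^2)^12)) · ((z^5)^12)) · y^(-2)    [power of a quotient]
= (((((z / z^(-1))^12) · (z^12)) / ((y^2)^12)) · ((z^5)^12)) · y^(-2)    [power of a product]
= (((((z^12) / ((z^(-1))^12)) · (z^12)) / ((y^2)^12)) · ((z^5)^12)) · y^(-2)    [power of a quotient]
= ((((z^12 / z^(-12)) · (z^12)) / ((y^2)^12)) · ((z^5)^12)) · y^(-2)    [power of a power]
= (((z^24 · (z^12)) / ((y^2)^12)) · ((z^5)^12)) · y^(-2)    [quotient of powers]
= ((z^36 / ((y^2)^12)) · ((z^5)^12)) · y^(-2)    [product of powers]
= ((z^36 / y^24) · ((z^5)^12)) · y^(-2)    [power of a power]
= ((z^36 / y^24) · z^60) · y^(-2)    [power of a power]
= y^(-26)·z^96    [quotient of powers; product of powers]

y^(-26)·z^96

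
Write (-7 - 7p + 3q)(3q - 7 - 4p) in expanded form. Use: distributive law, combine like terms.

(-7 - 7p + 3q)(3q - 7 - 4p)
= -21q + 49 + 28p - 21pq + 49p + 28p² + 9q² - 21q - 12pq    [distributive law]
= -42q + 49 + 77p - 33pq + 28p² + 9q²    [combine like terms]

-42q + 49 + 77p - 33pq + 28p² + 9q²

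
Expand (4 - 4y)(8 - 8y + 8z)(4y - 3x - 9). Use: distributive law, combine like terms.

704y - 96x - 288 - 544y² + 192xy + 416yz - 96xz - 288z + 128y³ - 96xy² - 128y²z + 96xyz

(4 - 4y)(8 - 8y + 8z)(4y - 3x - 9)
= (32 - 32y + 32z - 32y + 32y² - 32yz)(4y - 3x - 9)    [distributive law]
= (32 - 64y + 32z + 32y² - 32yz)(4y - 3x - 9)    [combine like terms]
= 128y - 96x - 288 - 256y² + 192xy + 576y + 128yz - 96xz - 288z + 128y³ - 96xy² - 288y² - 128y²z + 96xyz + 288yz    [distributive law]
= 704y - 96x - 288 - 544y² + 192xy + 416yz - 96xz - 288z + 128y³ - 96xy² - 128y²z + 96xyz    [combine like terms]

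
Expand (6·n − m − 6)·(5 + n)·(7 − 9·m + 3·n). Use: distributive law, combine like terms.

(6·n − m − 6)·(5 + n)·(7 − 9·m + 3·n)
= (30·n + 6·n² − 5·m − m·n − 30 − 6·n)·(7 − 9·m + 3·n)    [distributive law]
= (24·n + 6·n² − 5·m − m·n − 30)·(7 − 9·m + 3·n)    [combine like terms]
= 168·n − 216·m·n + 72·n² + 42·n² − 54·m·n² + 18·n³ − 35·m + 45·m² − 15·m·n − 7·m·n + 9·m²·n − 3·m·n² − 210 + 270·m − 90·n    [distributive law]
= 78·n − 238·m·n + 114·n² − 57·m·n² + 18·n³ + 235·m + 45·m² + 9·m²·n − 210    [combine like terms]

78·n − 238·m·n + 114·n² − 57·m·n² + 18·n³ + 235·m + 45·m² + 9·m²·n − 210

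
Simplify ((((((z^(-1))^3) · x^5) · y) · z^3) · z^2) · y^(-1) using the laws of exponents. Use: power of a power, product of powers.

((((((z^(-1))^3) · x^5) · y) · z^3) · z^2) · y^(-1)
= ((((z^(-3) · x^5) · y) · z^3) · z^2) · y^(-1)    [power of a power]
= x^5z^2    [product of powers]

x^5z^2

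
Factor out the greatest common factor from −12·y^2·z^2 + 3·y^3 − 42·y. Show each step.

−12·y^2·z^2 + 3·y^3 − 42·y
= 3(−4·y^2·z^2 + y^3 − 14·y)    [factor out 3]
= 3·y(−4·y·z^2 + y^2 − 14)    [factor out y]

3·y(−4·y·z^2 + y^2 − 14)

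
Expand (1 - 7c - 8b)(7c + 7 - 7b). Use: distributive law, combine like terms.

(1 - 7c - 8b)(7c + 7 - 7b)
= 7c + 7 - 7b - 49c^2 - 49c + 49bc - 56bc - 56b + 56b^2    [distributive law]
= -42c + 7 - 63b - 49c^2 - 7bc + 56b^2    [combine like terms]

-42c + 7 - 63b - 49c^2 - 7bc + 56b^2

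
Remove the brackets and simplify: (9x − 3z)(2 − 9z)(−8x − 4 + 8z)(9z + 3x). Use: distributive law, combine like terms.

(9x − 3z)(2 − 9z)(−8x − 4 + 8z)(9z + 3x)
= (18x − 81xz − 6z + 27z^2)(−8x − 4 + 8z)(9z + 3x)    [distributive law]
= (−144x^2 − 72x + 144xz + 648x^2z + 324xz − 648xz^2 + 48xz + 24z − 48z^2 − 216xz^2 − 108z^2 + 216z^3)(9z + 3x)    [distributive law]
= (−144x^2 − 72x + 516xz + 648x^2z − 864xz^2 + 24z − 156z^2 + 216z^3)(9z + 3x)    [combine like terms]
= −1296x^2z − 432x^3 − 648xz − 216x^2 + 4644xz^2 + 1548x^2z + 5832x^2z^2 + 1944x^3z − 7776xz^3 − 2592x^2z^2 + 216z^2 + 72xz − 1404z^3 − 468xz^2 + 1944z^4 + 648xz^3    [distributive law]
= 252x^2z − 432x^3 − 576xz − 216x^2 + 4176xz^2 + 3240x^2z^2 + 1944x^3z − 7128xz^3 + 216z^2 − 1404z^3 + 1944z^4    [combine like terms]

252x^2z − 432x^3 − 576xz − 216x^2 + 4176xz^2 + 3240x^2z^2 + 1944x^3z − 7128xz^3 + 216z^2 − 1404z^3 + 1944z^4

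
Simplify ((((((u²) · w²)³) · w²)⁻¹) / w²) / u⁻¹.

((((((u²) · w²)³) · w²)⁻¹) / w²) / u⁻¹
= ((((((u²) · w²)³)⁻¹) · ((w²)⁻¹)) / w²) / u⁻¹    [power of a product]
= (((((u²) · w²)⁻³) · ((w²)⁻¹)) / w²) / u⁻¹    [power of a power]
= (((((u²)⁻³) · ((w²)⁻³)) · ((w²)⁻¹)) / w²) / u⁻¹    [power of a product]
= ((((u⁻⁶) · ((w²)⁻³)) · ((w²)⁻¹)) / w²) / u⁻¹    [power of a power]
= (((u⁻⁶ · w⁻⁶) · ((w²)⁻¹)) / w²) / u⁻¹    [power of a power]
= (((u⁻⁶ · w⁻⁶) · w⁻²) / w²) / u⁻¹    [power of a power]
= u⁻⁵w⁻¹⁰    [quotient of powers; product of powers]

u⁻⁵w⁻¹⁰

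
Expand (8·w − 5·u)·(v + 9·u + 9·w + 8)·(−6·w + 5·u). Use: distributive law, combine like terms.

−48·v·w^2 + 70·u·v·w + 198·u·w^2 + 405·u^2·w − 432·w^3 − 384·w^2 + 560·u·w − 25·u^2·v − 225·u^3 − 200·u^2

(8·w − 5·u)·(v + 9·u + 9·w + 8)·(−6·w + 5·u)
= (8·v·w + 72·u·w + 72·w^2 + 64·w − 5·u·v − 45·u^2 − 45·u·w − 40·u)·(−6·w + 5·u)    [distributive law]
= (8·v·w + 27·u·w + 72·w^2 + 64·w − 5·u·v − 45·u^2 − 40·u)·(−6·w + 5·u)    [combine like terms]
= −48·v·w^2 + 40·u·v·w − 162·u·w^2 + 135·u^2·w − 432·w^3 + 360·u·w^2 − 384·w^2 + 320·u·w + 30·u·v·w − 25·u^2·v + 270·u^2·w − 225·u^3 + 240·u·w − 200·u^2    [distributive law]
= −48·v·w^2 + 70·u·v·w + 198·u·w^2 + 405·u^2·w − 432·w^3 − 384·w^2 + 560·u·w − 25·u^2·v − 225·u^3 − 200·u^2    [combine like terms]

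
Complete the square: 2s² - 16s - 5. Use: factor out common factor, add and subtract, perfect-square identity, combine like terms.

2(s - 4)² - 37

2s² - 16s - 5
= 2(s² - 8s) - 5    [factor out 2 from the s-terms]
= 2(s² - 8s + 16 - 16) - 5    [add and subtract 16 inside the bracket]
= 2(s - 4)² - 32 - 5    [perfect-square identity]
= 2(s - 4)² - 37    [combine constants]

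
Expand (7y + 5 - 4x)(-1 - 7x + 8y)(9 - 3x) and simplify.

(7y + 5 - 4x)(-1 - 7x + 8y)(9 - 3x)
= (-7y - 49xy + 56y² - 5 - 35x + 40y + 4x + 28x² - 32xy)(9 - 3x)    [distributive law]
= (33y - 81xy + 56y² - 5 - 31x + 28x²)(9 - 3x)    [combine like terms]
= 297y - 99xy - 729xy + 243x²y + 504y² - 168xy² - 45 + 15x - 279x + 93x² + 252x² - 84x³    [distributive law]
= 297y - 828xy + 243x²y + 504y² - 168xy² - 45 - 264x + 345x² - 84x³    [combine like terms]

297y - 828xy + 243x²y + 504y² - 168xy² - 45 - 264x + 345x² - 84x³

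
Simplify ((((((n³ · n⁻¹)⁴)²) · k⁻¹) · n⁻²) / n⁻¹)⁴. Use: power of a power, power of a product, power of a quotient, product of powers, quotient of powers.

k⁻⁴n⁶⁰

((((((n³ · n⁻¹)⁴)²) · k⁻¹) · n⁻²) / n⁻¹)⁴
= ((((((n³ · n⁻¹)⁴)²) · k⁻¹) · n⁻²)⁴) / ((n⁻¹)⁴)    [power of a quotient]
= ((((((n³ · n⁻¹)⁴)²) · k⁻¹)⁴) · ((n⁻²)⁴)) / ((n⁻¹)⁴)    [power of a product]
= ((((((n³ · n⁻¹)⁴)²)⁴) · ((k⁻¹)⁴)) · ((n⁻²)⁴)) / ((n⁻¹)⁴)    [power of a product]
= (((((n³ · n⁻¹)⁴)⁸) · ((k⁻¹)⁴)) · ((n⁻²)⁴)) / ((n⁻¹)⁴)    [power of a power]
= ((((n³ · n⁻¹)³²) · ((k⁻¹)⁴)) · ((n⁻²)⁴)) / ((n⁻¹)⁴)    [power of a power]
= (((((n³)³²) · ((n⁻¹)³²)) · ((k⁻¹)⁴)) · ((n⁻²)⁴)) / ((n⁻¹)⁴)    [power of a product]
= (((n⁹⁶ · ((n⁻¹)³²)) · ((k⁻¹)⁴)) · ((n⁻²)⁴)) / ((n⁻¹)⁴)    [power of a power]
= (((n⁹⁶ · n⁻³²) · ((k⁻¹)⁴)) · ((n⁻²)⁴)) / ((n⁻¹)⁴)    [power of a power]
= ((n⁶⁴ · ((k⁻¹)⁴)) · ((n⁻²)⁴)) / ((n⁻¹)⁴)    [product of powers]
= ((n⁶⁴ · k⁻⁴) · ((n⁻²)⁴)) / ((n⁻¹)⁴)    [power of a power]
= ((n⁶⁴ · k⁻⁴) · n⁻⁸) / ((n⁻¹)⁴)    [power of a power]
= ((n⁶⁴ · k⁻⁴) · n⁻⁸) / n⁻⁴    [power of a power]
= k⁻⁴n⁶⁰    [quotient of powers; product of powers]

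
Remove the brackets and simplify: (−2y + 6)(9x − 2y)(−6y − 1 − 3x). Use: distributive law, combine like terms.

96xy^2 − 270xy + 54x^2y − 24y^3 + 68y^2 − 54x − 162x^2 + 12y

(−2y + 6)(9x − 2y)(−6y − 1 − 3x)
= (−18xy + 4y^2 + 54x − 12y)(−6y − 1 − 3x)    [distributive law]
= 108xy^2 + 18xy + 54x^2y − 24y^3 − 4y^2 − 12xy^2 − 324xy − 54x − 162x^2 + 72y^2 + 12y + 36xy    [distributive law]
= 96xy^2 − 270xy + 54x^2y − 24y^3 + 68y^2 − 54x − 162x^2 + 12y    [combine like terms]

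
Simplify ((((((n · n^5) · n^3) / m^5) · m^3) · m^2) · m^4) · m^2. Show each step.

((((((n · n^5) · n^3) / m^5) · m^3) · m^2) · m^4) · m^2
= (((((n^6 · n^3) / m^5) · m^3) · m^2) · m^4) · m^2    [product of powers]
= ((((n^9 / m^5) · m^3) · m^2) · m^4) · m^2    [product of powers]
= m^6n^9    [quotient of powers; product of powers]

m^6n^9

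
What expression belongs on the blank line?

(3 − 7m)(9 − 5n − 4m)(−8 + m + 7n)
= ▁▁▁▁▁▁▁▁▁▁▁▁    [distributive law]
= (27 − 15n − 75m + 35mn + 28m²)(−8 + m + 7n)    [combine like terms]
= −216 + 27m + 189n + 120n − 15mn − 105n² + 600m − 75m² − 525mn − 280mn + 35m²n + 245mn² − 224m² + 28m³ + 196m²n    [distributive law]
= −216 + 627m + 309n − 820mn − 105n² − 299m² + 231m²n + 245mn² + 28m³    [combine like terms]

After distributive law, the bracketed line is:

(27 − 15n − 12m − 63m + 35mn + 28m²)(−8 + m + 7n)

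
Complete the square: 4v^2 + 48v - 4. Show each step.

4(v + 6)^2 - 148

4v^2 + 48v - 4
= 4(v^2 + 12v) - 4    [factor out 4 from the v-terms]
= 4(v^2 + 12v + 36 - 36) - 4    [add and subtract 36 inside the bracket]
= 4(v + 6)^2 - 144 - 4    [perfect-square identity]
= 4(v + 6)^2 - 148    [combine constants]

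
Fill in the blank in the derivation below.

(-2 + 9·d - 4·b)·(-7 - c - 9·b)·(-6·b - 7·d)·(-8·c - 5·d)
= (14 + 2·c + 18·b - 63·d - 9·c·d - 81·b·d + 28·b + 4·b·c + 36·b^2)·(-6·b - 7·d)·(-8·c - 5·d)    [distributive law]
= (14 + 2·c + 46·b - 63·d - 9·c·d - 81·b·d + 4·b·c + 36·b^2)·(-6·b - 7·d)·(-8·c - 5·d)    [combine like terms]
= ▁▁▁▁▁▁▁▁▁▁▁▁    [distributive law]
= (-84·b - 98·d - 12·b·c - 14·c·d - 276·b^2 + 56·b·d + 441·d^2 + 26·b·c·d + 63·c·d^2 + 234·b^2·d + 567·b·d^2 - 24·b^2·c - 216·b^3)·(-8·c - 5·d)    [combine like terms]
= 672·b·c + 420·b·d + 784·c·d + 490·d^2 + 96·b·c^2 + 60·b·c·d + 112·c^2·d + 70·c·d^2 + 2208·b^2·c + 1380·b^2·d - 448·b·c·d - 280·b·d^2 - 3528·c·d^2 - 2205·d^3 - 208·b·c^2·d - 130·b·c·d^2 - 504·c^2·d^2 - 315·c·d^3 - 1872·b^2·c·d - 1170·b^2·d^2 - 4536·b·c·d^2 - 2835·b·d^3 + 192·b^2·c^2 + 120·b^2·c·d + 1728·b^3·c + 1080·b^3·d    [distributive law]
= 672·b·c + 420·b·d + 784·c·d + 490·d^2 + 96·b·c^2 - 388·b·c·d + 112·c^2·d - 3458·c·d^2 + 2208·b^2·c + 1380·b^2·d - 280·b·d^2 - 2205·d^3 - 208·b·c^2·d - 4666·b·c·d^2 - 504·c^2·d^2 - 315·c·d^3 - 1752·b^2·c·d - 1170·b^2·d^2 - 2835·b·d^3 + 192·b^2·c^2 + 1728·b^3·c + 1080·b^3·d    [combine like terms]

After distributive law, the bracketed line is:

(-84·b - 98·d - 12·b·c - 14·c·d - 276·b^2 - 322·b·d + 378·b·d + 441·d^2 + 54·b·c·d + 63·c·d^2 + 486·b^2·d + 567·b·d^2 - 24·b^2·c - 28·b·c·d - 216·b^3 - 252·b^2·d)·(-8·c - 5·d)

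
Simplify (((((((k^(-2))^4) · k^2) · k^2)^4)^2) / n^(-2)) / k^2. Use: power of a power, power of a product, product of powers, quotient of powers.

(((((((k^(-2))^4) · k^2) · k^2)^4)^2) / n^(-2)) / k^2
= ((((((k^(-2))^4) · k^2) · k^2)^8) / n^(-2)) / k^2    [power of a power]
= ((((((k^(-2))^4) · k^2)^8) · ((k^2)^8)) / n^(-2)) / k^2    [power of a product]
= ((((((k^(-2))^4)^8) · ((k^2)^8)) · ((k^2)^8)) / n^(-2)) / k^2    [power of a product]
= (((((k^(-2))^32) · ((k^2)^8)) · ((k^2)^8)) / n^(-2)) / k^2    [power of a power]
= (((k^(-64) · ((k^2)^8)) · ((k^2)^8)) / n^(-2)) / k^2    [power of a power]
= (((k^(-64) · k^16) · ((k^2)^8)) / n^(-2)) / k^2    [power of a power]
= ((k^(-48) · ((k^2)^8)) / n^(-2)) / k^2    [product of powers]
= ((k^(-48) · k^16) / n^(-2)) / k^2    [power of a power]
= (k^(-32) / n^(-2)) / k^2    [product of powers]
= k^(-34)n^2    [quotient of powers]

k^(-34)n^2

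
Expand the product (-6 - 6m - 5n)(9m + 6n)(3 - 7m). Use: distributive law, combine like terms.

(-6 - 6m - 5n)(9m + 6n)(3 - 7m)
= (-54m - 36n - 54m² - 36mn - 45mn - 30n²)(3 - 7m)    [distributive law]
= (-54m - 36n - 54m² - 81mn - 30n²)(3 - 7m)    [combine like terms]
= -162m + 378m² - 108n + 252mn - 162m² + 378m³ - 243mn + 567m²n - 90n² + 210mn²    [distributive law]
= -162m + 216m² - 108n + 9mn + 378m³ + 567m²n - 90n² + 210mn²    [combine like terms]

-162m + 216m² - 108n + 9mn + 378m³ + 567m²n - 90n² + 210mn²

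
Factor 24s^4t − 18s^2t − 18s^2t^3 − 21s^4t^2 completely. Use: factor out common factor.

3s^2t(8s^2 − 6 − 6t^2 − 7s^2t)

24s^4t − 18s^2t − 18s^2t^3 − 21s^4t^2
= 3(8s^4t − 6s^2t − 6s^2t^3 − 7s^4t^2)    [factor out 3]
= 3s^2t(8s^2 − 6 − 6t^2 − 7s^2t)    [factor out s^2t]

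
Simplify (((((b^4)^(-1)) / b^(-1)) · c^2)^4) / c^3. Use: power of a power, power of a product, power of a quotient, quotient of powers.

(((((b^4)^(-1)) / b^(-1)) · c^2)^4) / c^3
= (((((b^4)^(-1)) / b^(-1))^4) · ((c^2)^4)) / c^3    [power of a product]
= (((((b^4)^(-1))^4) / ((b^(-1))^4)) · ((c^2)^4)) / c^3    [power of a quotient]
= ((((b^4)^(-4)) / ((b^(-1))^4)) · ((c^2)^4)) / c^3    [power of a power]
= ((b^(-16) / ((b^(-1))^4)) · ((c^2)^4)) / c^3    [power of a power]
= ((b^(-16) / b^(-4)) · ((c^2)^4)) / c^3    [power of a power]
= (b^(-12) · ((c^2)^4)) / c^3    [quotient of powers]
= (b^(-12) · c^8) / c^3    [power of a power]
= b^(-12)c^5    [quotient of powers]

b^(-12)c^5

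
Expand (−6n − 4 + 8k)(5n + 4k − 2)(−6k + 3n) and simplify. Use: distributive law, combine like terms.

228kn² − 90n³ − 48kn − 24n² + 192k² − 48k + 24n − 192k³

(−6n − 4 + 8k)(5n + 4k − 2)(−6k + 3n)
= (−30n² − 24kn + 12n − 20n − 16k + 8 + 40kn + 32k² − 16k)(−6k + 3n)    [distributive law]
= (−30n² + 16kn − 8n − 32k + 8 + 32k²)(−6k + 3n)    [combine like terms]
= 180kn² − 90n³ − 96k²n + 48kn² + 48kn − 24n² + 192k² − 96kn − 48k + 24n − 192k³ + 96k²n    [distributive law]
= 228kn² − 90n³ − 48kn − 24n² + 192k² − 48k + 24n − 192k³    [combine like terms]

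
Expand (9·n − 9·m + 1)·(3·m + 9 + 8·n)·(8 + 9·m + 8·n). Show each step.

−183·m·n − 621·m^2·n + 288·m·n^2 + 784·n + 1288·n^2 + 576·n^3 − 918·m^2 − 243·m^3 − 543·m + 72

(9·n − 9·m + 1)·(3·m + 9 + 8·n)·(8 + 9·m + 8·n)
= (27·m·n + 81·n + 72·n^2 − 27·m^2 − 81·m − 72·m·n + 3·m + 9 + 8·n)·(8 + 9·m + 8·n)    [distributive law]
= (−45·m·n + 89·n + 72·n^2 − 27·m^2 − 78·m + 9)·(8 + 9·m + 8·n)    [combine like terms]
= −360·m·n − 405·m^2·n − 360·m·n^2 + 712·n + 801·m·n + 712·n^2 + 576·n^2 + 648·m·n^2 + 576·n^3 − 216·m^2 − 243·m^3 − 216·m^2·n − 624·m − 702·m^2 − 624·m·n + 72 + 81·m + 72·n    [distributive law]
= −183·m·n − 621·m^2·n + 288·m·n^2 + 784·n + 1288·n^2 + 576·n^3 − 918·m^2 − 243·m^3 − 543·m + 72    [combine like terms]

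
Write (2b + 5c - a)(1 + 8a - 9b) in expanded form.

2b + 25ab - 18b^2 + 5c + 40ac - 45bc - a - 8a^2

(2b + 5c - a)(1 + 8a - 9b)
= 2b + 16ab - 18b^2 + 5c + 40ac - 45bc - a - 8a^2 + 9ab    [distributive law]
= 2b + 25ab - 18b^2 + 5c + 40ac - 45bc - a - 8a^2    [combine like terms]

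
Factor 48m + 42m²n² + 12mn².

6m(8 + 7mn² + 2n²)

48m + 42m²n² + 12mn²
= 6(8m + 7m²n² + 2mn²)    [factor out 6]
= 6m(8 + 7mn² + 2n²)    [factor out m]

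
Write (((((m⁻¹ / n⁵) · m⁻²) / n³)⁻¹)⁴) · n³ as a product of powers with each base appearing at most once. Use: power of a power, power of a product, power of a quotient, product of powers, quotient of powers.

m¹²n³⁵

(((((m⁻¹ / n⁵) · m⁻²) / n³)⁻¹)⁴) · n³
= ((((m⁻¹ / n⁵) · m⁻²) / n³)⁻⁴) · n³    [power of a power]
= ((((m⁻¹ / n⁵) · m⁻²)⁻⁴) / ((n³)⁻⁴)) · n³    [power of a quotient]
= ((((m⁻¹ / n⁵)⁻⁴) · ((m⁻²)⁻⁴)) / ((n³)⁻⁴)) · n³    [power of a product]
= (((((m⁻¹)⁻⁴) / ((n⁵)⁻⁴)) · ((m⁻²)⁻⁴)) / ((n³)⁻⁴)) · n³    [power of a quotient]
= (((m⁴ / ((n⁵)⁻⁴)) · ((m⁻²)⁻⁴)) / ((n³)⁻⁴)) · n³    [power of a power]
= (((m⁴ / n⁻²⁰) · ((m⁻²)⁻⁴)) / ((n³)⁻⁴)) · n³    [power of a power]
= (((m⁴ / n⁻²⁰) · m⁸) / ((n³)⁻⁴)) · n³    [power of a power]
= (((m⁴ / n⁻²⁰) · m⁸) / n⁻¹²) · n³    [power of a power]
= m¹²n³⁵    [quotient of powers; product of powers]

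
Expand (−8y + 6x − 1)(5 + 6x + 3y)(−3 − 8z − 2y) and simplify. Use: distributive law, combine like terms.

139y + 344yz + 158y^2 + 42xy + 240xyz + 60xy^2 + 192y^2z + 48y^3 − 72x − 192xz − 108x^2 − 288x^2z − 72x^2y + 15 + 40z

(−8y + 6x − 1)(5 + 6x + 3y)(−3 − 8z − 2y)
= (−40y − 48xy − 24y^2 + 30x + 36x^2 + 18xy − 5 − 6x − 3y)(−3 − 8z − 2y)    [distributive law]
= (−43y − 30xy − 24y^2 + 24x + 36x^2 − 5)(−3 − 8z − 2y)    [combine like terms]
= 129y + 344yz + 86y^2 + 90xy + 240xyz + 60xy^2 + 72y^2 + 192y^2z + 48y^3 − 72x − 192xz − 48xy − 108x^2 − 288x^2z − 72x^2y + 15 + 40z + 10y    [distributive law]
= 139y + 344yz + 158y^2 + 42xy + 240xyz + 60xy^2 + 192y^2z + 48y^3 − 72x − 192xz − 108x^2 − 288x^2z − 72x^2y + 15 + 40z    [combine like terms]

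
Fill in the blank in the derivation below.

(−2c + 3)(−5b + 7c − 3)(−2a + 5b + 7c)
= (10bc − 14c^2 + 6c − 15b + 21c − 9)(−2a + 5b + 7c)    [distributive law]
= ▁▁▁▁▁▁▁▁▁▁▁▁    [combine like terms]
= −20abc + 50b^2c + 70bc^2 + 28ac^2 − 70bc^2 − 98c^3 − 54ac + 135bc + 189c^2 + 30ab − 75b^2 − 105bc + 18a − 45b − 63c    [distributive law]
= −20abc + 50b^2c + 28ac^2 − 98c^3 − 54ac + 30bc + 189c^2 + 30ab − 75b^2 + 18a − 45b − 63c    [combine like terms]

Applying combine like terms to the line above:

(10bc − 14c^2 + 27c − 15b − 9)(−2a + 5b + 7c)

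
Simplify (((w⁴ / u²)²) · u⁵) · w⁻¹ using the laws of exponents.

uw⁷

(((w⁴ / u²)²) · u⁵) · w⁻¹
= ((((w⁴)²) / ((u²)²)) · u⁵) · w⁻¹    [power of a quotient]
= ((w⁸ / ((u²)²)) · u⁵) · w⁻¹    [power of a power]
= ((w⁸ / u⁴) · u⁵) · w⁻¹    [power of a power]
= uw⁷    [quotient of powers; product of powers]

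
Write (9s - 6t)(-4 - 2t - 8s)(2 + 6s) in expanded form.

-72s - 360s² + 204st + 180s²t - 432s³ + 48t + 24t² + 72st²

(9s - 6t)(-4 - 2t - 8s)(2 + 6s)
= (-36s - 18st - 72s² + 24t + 12t² + 48st)(2 + 6s)    [distributive law]
= (-36s + 30st - 72s² + 24t + 12t²)(2 + 6s)    [combine like terms]
= -72s - 216s² + 60st + 180s²t - 144s² - 432s³ + 48t + 144st + 24t² + 72st²    [distributive law]
= -72s - 360s² + 204st + 180s²t - 432s³ + 48t + 24t² + 72st²    [combine like terms]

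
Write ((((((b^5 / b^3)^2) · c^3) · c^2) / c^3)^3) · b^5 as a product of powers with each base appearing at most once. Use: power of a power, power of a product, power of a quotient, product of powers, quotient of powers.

((((((b^5 / b^3)^2) · c^3) · c^2) / c^3)^3) · b^5
= ((((((b^5 / b^3)^2) · c^3) · c^2)^3) / ((c^3)^3)) · b^5    [power of a quotient]
= ((((((b^5 / b^3)^2) · c^3)^3) · ((c^2)^3)) / ((c^3)^3)) · b^5    [power of a product]
= ((((((b^5 / b^3)^2)^3) · ((c^3)^3)) · ((c^2)^3)) / ((c^3)^3)) · b^5    [power of a product]
= (((((b^5 / b^3)^6) · ((c^3)^3)) · ((c^2)^3)) / ((c^3)^3)) · b^5    [power of a power]
= ((((((b^5)^6) / ((b^3)^6)) · ((c^3)^3)) · ((c^2)^3)) / ((c^3)^3)) · b^5    [power of a quotient]
= ((((b^30 / ((b^3)^6)) · ((c^3)^3)) · ((c^2)^3)) / ((c^3)^3)) · b^5    [power of a power]
= ((((b^30 / b^18) · ((c^3)^3)) · ((c^2)^3)) / ((c^3)^3)) · b^5    [power of a power]
= (((b^12 · ((c^3)^3)) · ((c^2)^3)) / ((c^3)^3)) · b^5    [quotient of powers]
= (((b^12 · c^9) · ((c^2)^3)) / ((c^3)^3)) · b^5    [power of a power]
= (((b^12 · c^9) · c^6) / ((c^3)^3)) · b^5    [power of a power]
= (((b^12 · c^9) · c^6) / c^9) · b^5    [power of a power]
= b^17·c^6    [quotient of powers; product of powers]

b^17·c^6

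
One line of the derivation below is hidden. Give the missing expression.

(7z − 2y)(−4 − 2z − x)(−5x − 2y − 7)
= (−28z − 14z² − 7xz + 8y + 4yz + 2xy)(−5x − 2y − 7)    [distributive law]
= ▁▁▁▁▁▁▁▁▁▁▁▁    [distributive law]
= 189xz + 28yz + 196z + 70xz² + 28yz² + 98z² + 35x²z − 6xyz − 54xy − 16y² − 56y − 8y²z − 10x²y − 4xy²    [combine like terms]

By distributive law:

140xz + 56yz + 196z + 70xz² + 28yz² + 98z² + 35x²z + 14xyz + 49xz − 40xy − 16y² − 56y − 20xyz − 8y²z − 28yz − 10x²y − 4xy² − 14xy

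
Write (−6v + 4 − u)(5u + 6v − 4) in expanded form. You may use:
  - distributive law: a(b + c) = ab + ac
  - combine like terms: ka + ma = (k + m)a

−36uv − 36v² + 48v + 24u − 16 − 5u²

(−6v + 4 − u)(5u + 6v − 4)
= −30uv − 36v² + 24v + 20u + 24v − 16 − 5u² − 6uv + 4u    [distributive law]
= −36uv − 36v² + 48v + 24u − 16 − 5u²    [combine like terms]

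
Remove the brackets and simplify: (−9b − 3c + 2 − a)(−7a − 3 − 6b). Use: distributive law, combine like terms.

(−9b − 3c + 2 − a)(−7a − 3 − 6b)
= 63ab + 27b + 54b² + 21ac + 9c + 18bc − 14a − 6 − 12b + 7a² + 3a + 6ab    [distributive law]
= 69ab + 15b + 54b² + 21ac + 9c + 18bc − 11a − 6 + 7a²    [combine like terms]

69ab + 15b + 54b² + 21ac + 9c + 18bc − 11a − 6 + 7a²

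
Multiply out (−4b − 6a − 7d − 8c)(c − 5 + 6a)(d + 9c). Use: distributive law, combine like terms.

(−4b − 6a − 7d − 8c)(c − 5 + 6a)(d + 9c)
= (−4bc + 20b − 24ab − 6ac + 30a − 36a^2 − 7cd + 35d − 42ad − 8c^2 + 40c − 48ac)(d + 9c)    [distributive law]
= (−4bc + 20b − 24ab − 54ac + 30a − 36a^2 − 7cd + 35d − 42ad − 8c^2 + 40c)(d + 9c)    [combine like terms]
= −4bcd − 36bc^2 + 20bd + 180bc − 24abd − 216abc − 54acd − 486ac^2 + 30ad + 270ac − 36a^2d − 324a^2c − 7cd^2 − 63c^2d + 35d^2 + 315cd − 42ad^2 − 378acd − 8c^2d − 72c^3 + 40cd + 360c^2    [distributive law]
= −4bcd − 36bc^2 + 20bd + 180bc − 24abd − 216abc − 432acd − 486ac^2 + 30ad + 270ac − 36a^2d − 324a^2c − 7cd^2 − 71c^2d + 35d^2 + 355cd − 42ad^2 − 72c^3 + 360c^2    [combine like terms]

−4bcd − 36bc^2 + 20bd + 180bc − 24abd − 216abc − 432acd − 486ac^2 + 30ad + 270ac − 36a^2d − 324a^2c − 7cd^2 − 71c^2d + 35d^2 + 355cd − 42ad^2 − 72c^3 + 360c^2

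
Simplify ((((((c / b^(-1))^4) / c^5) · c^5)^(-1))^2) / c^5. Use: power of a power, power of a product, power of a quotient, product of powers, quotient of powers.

b^(-8)·c^(-13)

((((((c / b^(-1))^4) / c^5) · c^5)^(-1))^2) / c^5
= (((((c / b^(-1))^4) / c^5) · c^5)^(-2)) / c^5    [power of a power]
= (((((c / b^(-1))^4) / c^5)^(-2)) · ((c^5)^(-2))) / c^5    [power of a product]
= (((((c / b^(-1))^4)^(-2)) / ((c^5)^(-2))) · ((c^5)^(-2))) / c^5    [power of a quotient]
= ((((c / b^(-1))^(-8)) / ((c^5)^(-2))) · ((c^5)^(-2))) / c^5    [power of a power]
= ((((c^(-8)) / ((b^(-1))^(-8))) / ((c^5)^(-2))) · ((c^5)^(-2))) / c^5    [power of a quotient]
= (((c^(-8) / b^8) / ((c^5)^(-2))) · ((c^5)^(-2))) / c^5    [power of a power]
= (((c^(-8) / b^8) / c^(-10)) · ((c^5)^(-2))) / c^5    [power of a power]
= (((c^(-8) / b^8) / c^(-10)) · c^(-10)) / c^5    [power of a power]
= b^(-8)·c^(-13)    [quotient of powers; product of powers]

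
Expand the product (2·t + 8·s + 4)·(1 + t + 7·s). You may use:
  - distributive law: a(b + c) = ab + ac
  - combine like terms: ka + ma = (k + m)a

(2·t + 8·s + 4)·(1 + t + 7·s)
= 2·t + 2·t^2 + 14·s·t + 8·s + 8·s·t + 56·s^2 + 4 + 4·t + 28·s    [distributive law]
= 6·t + 2·t^2 + 22·s·t + 36·s + 56·s^2 + 4    [combine like terms]

6·t + 2·t^2 + 22·s·t + 36·s + 56·s^2 + 4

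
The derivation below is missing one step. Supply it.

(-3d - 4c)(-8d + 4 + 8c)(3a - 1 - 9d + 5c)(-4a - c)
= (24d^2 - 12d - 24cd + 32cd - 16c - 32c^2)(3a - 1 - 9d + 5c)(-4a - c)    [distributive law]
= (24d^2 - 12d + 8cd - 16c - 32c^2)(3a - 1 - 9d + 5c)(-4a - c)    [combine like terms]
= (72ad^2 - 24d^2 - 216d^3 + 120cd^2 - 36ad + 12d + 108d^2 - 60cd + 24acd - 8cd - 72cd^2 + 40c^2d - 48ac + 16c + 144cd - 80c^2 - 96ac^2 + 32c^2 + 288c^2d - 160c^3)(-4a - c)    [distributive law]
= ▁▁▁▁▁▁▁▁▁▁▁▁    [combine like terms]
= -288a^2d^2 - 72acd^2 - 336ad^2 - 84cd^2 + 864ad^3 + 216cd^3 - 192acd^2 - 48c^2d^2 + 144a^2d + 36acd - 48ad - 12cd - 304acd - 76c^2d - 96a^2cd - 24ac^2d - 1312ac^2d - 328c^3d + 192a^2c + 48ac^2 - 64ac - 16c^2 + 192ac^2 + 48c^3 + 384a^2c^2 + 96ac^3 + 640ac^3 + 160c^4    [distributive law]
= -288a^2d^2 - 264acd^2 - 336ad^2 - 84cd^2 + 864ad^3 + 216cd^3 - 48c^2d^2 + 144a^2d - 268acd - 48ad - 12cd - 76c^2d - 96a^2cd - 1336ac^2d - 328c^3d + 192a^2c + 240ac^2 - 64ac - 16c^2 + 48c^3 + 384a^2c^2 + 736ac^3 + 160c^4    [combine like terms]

By combine like terms:

(72ad^2 + 84d^2 - 216d^3 + 48cd^2 - 36ad + 12d + 76cd + 24acd + 328c^2d - 48ac + 16c - 48c^2 - 96ac^2 - 160c^3)(-4a - c)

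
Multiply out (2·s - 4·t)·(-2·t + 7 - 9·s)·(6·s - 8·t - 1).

336·s^2·t - 208·s·t^2 - 312·s·t + 102·s^2 - 14·s - 108·s^3 - 64·t^3 + 216·t^2 + 28·t

(2·s - 4·t)·(-2·t + 7 - 9·s)·(6·s - 8·t - 1)
= (-4·s·t + 14·s - 18·s^2 + 8·t^2 - 28·t + 36·s·t)·(6·s - 8·t - 1)    [distributive law]
= (32·s·t + 14·s - 18·s^2 + 8·t^2 - 28·t)·(6·s - 8·t - 1)    [combine like terms]
= 192·s^2·t - 256·s·t^2 - 32·s·t + 84·s^2 - 112·s·t - 14·s - 108·s^3 + 144·s^2·t + 18·s^2 + 48·s·t^2 - 64·t^3 - 8·t^2 - 168·s·t + 224·t^2 + 28·t    [distributive law]
= 336·s^2·t - 208·s·t^2 - 312·s·t + 102·s^2 - 14·s - 108·s^3 - 64·t^3 + 216·t^2 + 28·t    [combine like terms]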